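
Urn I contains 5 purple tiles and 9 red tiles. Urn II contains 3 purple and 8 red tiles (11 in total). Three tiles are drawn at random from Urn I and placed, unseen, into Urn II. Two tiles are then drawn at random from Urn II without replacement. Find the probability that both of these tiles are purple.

1191/16562

Condition on how many of the transferred tiles are purple (from Urn I: 5 purple of 14; then Urn II has 14 total).
  0 purple: C(5,0)C(9,3)/C(14,3) = 3/13; then P = C(3,2)/C(14,2) = 3/91
  1 purple: C(5,1)C(9,2)/C(14,3) = 45/91; then P = C(4,2)/C(14,2) = 6/91
  2 purple: C(5,2)C(9,1)/C(14,3) = 45/182; then P = C(5,2)/C(14,2) = 10/91
  3 purple: C(5,3)C(9,0)/C(14,3) = 5/182; then P = C(6,2)/C(14,2) = 15/91
P(both purple) = 1191/16562 ≈ 0.0719.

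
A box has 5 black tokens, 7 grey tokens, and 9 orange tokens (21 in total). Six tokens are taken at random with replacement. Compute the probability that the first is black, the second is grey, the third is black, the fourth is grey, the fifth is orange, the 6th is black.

Multiply the conditional probability of each draw in order, with replacement (the composition resets each draw).
P = (5/21) · (7/21) · (5/21) · (7/21) · (9/21) · (5/21) = 125/194481 ≈ 0.0006.

125/194481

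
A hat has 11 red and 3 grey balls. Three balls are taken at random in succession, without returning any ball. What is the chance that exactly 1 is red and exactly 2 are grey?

33/364

Unordered draws without replacement: count favorable combinations over C(14,3).
Favorable = C(11,1) · C(3,2) = 33; total = C(14,3) = 364.
P = 33/364 = 33/364 ≈ 0.0907.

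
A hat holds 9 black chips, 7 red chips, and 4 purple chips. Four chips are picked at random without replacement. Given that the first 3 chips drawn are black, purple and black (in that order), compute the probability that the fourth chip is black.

After removing 2 black, 1 purple, the hat has 7 black out of 17 remaining.
P(fourth is black | given) = 7/17 ≈ 0.4118.

7/17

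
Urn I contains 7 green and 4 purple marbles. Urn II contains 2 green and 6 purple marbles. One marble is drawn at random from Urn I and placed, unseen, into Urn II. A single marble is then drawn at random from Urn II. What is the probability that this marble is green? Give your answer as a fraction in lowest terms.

Condition on how many of the transferred marbles are green (from Urn I: 7 green of 11; then Urn II has 9 total).
  0 green: C(7,0)C(4,1)/C(11,1) = 4/11; then P = 2/9
  1 green: C(7,1)C(4,0)/C(11,1) = 7/11; then P = 3/9
P(green from Urn II) = 29/99 ≈ 0.2929.

29/99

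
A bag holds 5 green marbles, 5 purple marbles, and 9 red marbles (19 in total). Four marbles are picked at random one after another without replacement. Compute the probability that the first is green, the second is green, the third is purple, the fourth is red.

25/2584

Multiply the conditional probability of each draw in order, without replacement, so each draw removes one from its color and from the total.
P = (5/19) · (4/18) · (5/17) · (9/16) = 25/2584 ≈ 0.0097.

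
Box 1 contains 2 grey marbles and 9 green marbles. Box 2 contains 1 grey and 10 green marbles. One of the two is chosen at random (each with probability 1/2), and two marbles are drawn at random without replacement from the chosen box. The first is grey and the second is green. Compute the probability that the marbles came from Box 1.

9/14

P(E | Box 1) = 9/55; P(E | Box 2) = 1/11.
P(E) = 1/2·9/55 + 1/2·1/11 = 7/55.
By Bayes' rule, P(Box 1 | E) = 9/110 / 7/55 = 9/14 ≈ 0.6429.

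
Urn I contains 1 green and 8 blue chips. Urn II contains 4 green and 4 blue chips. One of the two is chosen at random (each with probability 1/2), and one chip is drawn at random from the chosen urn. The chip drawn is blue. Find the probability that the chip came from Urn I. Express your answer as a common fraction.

P(blue | Urn I) = 8/9; P(blue | Urn II) = 1/2.
P(blue) = 1/2·8/9 + 1/2·1/2 = 25/36.
By Bayes' rule, P(Urn I | blue) = 4/9 / 25/36 = 16/25 ≈ 0.6400.

16/25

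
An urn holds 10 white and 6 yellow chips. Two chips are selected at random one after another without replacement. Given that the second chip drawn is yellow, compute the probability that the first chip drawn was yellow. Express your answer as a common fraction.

1/3

P(first=yellow and the second chip drawn is yellow) = (6/16)·(5/15) = 1/8.
P(the second chip drawn is yellow) = Σ over first color = 1/4 + 1/8 = 3/8.
By Bayes, P(first=yellow | the second chip drawn is yellow) = 1/8 / 3/8 = 1/3 ≈ 0.3333.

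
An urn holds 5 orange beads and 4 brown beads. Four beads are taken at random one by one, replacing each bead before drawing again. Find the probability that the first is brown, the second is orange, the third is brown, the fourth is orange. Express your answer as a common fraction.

400/6561

Multiply the conditional probability of each draw in order, with replacement (the composition resets each draw).
P = (4/9) · (5/9) · (4/9) · (5/9) = 400/6561 ≈ 0.0610.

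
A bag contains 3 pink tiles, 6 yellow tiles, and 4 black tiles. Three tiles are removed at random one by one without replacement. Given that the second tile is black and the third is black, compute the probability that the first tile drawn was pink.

P(first=pink and the second tile is black and the third is black) = (3/13)·(4/12)·(3/11) = 3/143.
P(E) = Σ over first color = 3/143 + 6/143 + 2/143 = 1/13.
By Bayes, P(first=pink | E) = 3/143 / 1/13 = 3/11 ≈ 0.2727.

3/11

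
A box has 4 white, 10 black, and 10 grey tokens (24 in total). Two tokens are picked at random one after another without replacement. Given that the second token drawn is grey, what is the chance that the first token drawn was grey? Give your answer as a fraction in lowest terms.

9/23

P(first=grey and the second token drawn is grey) = (10/24)·(9/23) = 15/92.
P(the second token drawn is grey) = Σ over first color = 5/69 + 25/138 + 15/92 = 5/12.
By Bayes, P(first=grey | the second token drawn is grey) = 15/92 / 5/12 = 9/23 ≈ 0.3913.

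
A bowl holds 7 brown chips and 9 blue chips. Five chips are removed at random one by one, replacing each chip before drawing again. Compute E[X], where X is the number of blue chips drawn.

45/16

By linearity of expectation, E[X] = Σ P(draw i is blue); each independent draw has P(blue) = 9/16.
E[X] = 5 · 9/16 = 45/16 ≈ 2.8125.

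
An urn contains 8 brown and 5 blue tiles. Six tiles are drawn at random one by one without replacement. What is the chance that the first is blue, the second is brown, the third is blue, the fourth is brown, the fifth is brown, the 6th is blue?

7/429

Multiply the conditional probability of each draw in order, without replacement, so each draw removes one from its color and from the total.
P = (5/13) · (8/12) · (4/11) · (7/10) · (6/9) · (3/8) = 7/429 ≈ 0.0163.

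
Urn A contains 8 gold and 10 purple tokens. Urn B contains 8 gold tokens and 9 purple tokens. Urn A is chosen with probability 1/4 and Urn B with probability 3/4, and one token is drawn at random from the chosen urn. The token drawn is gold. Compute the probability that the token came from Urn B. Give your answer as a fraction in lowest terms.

54/71

P(gold | Urn A) = 4/9; P(gold | Urn B) = 8/17.
P(gold) = 1/4·4/9 + 3/4·8/17 = 71/153.
By Bayes' rule, P(Urn B | gold) = 6/17 / 71/153 = 54/71 ≈ 0.7606.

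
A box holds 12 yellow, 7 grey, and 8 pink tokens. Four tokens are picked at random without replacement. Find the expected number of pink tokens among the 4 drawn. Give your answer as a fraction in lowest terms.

32/27

By linearity of expectation, E[X] = Σ P(draw i is pink); by symmetry each draw (even without replacement) has P(pink) = 8/27.
E[X] = 4 · 8/27 = 32/27 ≈ 1.1852.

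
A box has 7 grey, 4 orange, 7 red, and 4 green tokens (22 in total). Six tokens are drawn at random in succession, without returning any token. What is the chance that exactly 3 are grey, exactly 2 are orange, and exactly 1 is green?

40/3553

Unordered draws without replacement: count favorable combinations over C(22,6).
Favorable = C(7,3) · C(4,2) · C(7,0) · C(4,1) = 840; total = C(22,6) = 74613.
P = 840/74613 = 40/3553 ≈ 0.0113.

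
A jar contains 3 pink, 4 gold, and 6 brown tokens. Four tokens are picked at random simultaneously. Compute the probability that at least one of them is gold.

Use the complement: P(at least one gold) = 1 − P(no gold).
P(none) = C(9,4)/C(13,4) = 126/715.
So P = 1 − 126/715 = 589/715 ≈ 0.8238.

589/715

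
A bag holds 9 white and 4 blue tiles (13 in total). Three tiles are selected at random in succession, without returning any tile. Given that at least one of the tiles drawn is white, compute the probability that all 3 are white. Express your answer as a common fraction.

14/47

P(all 3 white) = C(9,3)/C(13,3) = 42/143; P(at least one white) = 1 − C(4,3)/C(13,3) = 141/143.
Since 'all 3 white' ⊆ 'at least one white', P(all 3 | at least one) = 42/143 / 141/143 = 14/47 ≈ 0.2979.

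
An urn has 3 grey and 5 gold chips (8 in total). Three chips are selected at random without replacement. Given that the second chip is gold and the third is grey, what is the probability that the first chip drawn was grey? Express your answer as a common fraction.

P(first=grey and the second chip is gold and the third is grey) = (3/8)·(5/7)·(2/6) = 5/56.
P(E) = Σ over first color = 5/56 + 5/28 = 15/56.
By Bayes, P(first=grey | E) = 5/56 / 15/56 = 1/3 ≈ 0.3333.

1/3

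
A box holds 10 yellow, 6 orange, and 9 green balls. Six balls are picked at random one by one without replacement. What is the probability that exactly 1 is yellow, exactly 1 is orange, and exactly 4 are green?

54/1265

Unordered draws without replacement: count favorable combinations over C(25,6).
Favorable = C(10,1) · C(6,1) · C(9,4) = 7560; total = C(25,6) = 177100.
P = 7560/177100 = 54/1265 ≈ 0.0427.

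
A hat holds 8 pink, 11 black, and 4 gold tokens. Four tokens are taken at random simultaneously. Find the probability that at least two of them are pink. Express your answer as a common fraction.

10/23

Sum the hypergeometric tail for j = 2,…,4 pink tokens.
Favorable = C(8,2)·C(15,2) + C(8,3)·C(15,1) + C(8,4)·C(15,0) = 3850; total = C(23,4) = 8855.
P = 3850/8855 = 10/23 ≈ 0.4348.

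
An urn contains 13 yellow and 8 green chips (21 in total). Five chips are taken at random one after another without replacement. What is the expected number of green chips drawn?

By linearity of expectation, E[X] = Σ P(draw i is green); by symmetry each draw (even without replacement) has P(green) = 8/21.
E[X] = 5 · 8/21 = 40/21 ≈ 1.9048.

40/21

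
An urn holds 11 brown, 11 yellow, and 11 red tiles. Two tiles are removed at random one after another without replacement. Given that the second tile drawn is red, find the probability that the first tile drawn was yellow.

11/32

P(first=yellow and the second tile drawn is red) = (11/33)·(11/32) = 11/96.
P(the second tile drawn is red) = Σ over first color = 11/96 + 11/96 + 5/48 = 1/3.
By Bayes, P(first=yellow | the second tile drawn is red) = 11/96 / 1/3 = 11/32 ≈ 0.3438.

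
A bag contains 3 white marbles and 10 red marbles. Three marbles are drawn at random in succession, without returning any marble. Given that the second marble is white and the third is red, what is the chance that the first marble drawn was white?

2/11

P(first=white and the second marble is white and the third is red) = (3/13)·(2/12)·(10/11) = 5/143.
P(E) = Σ over first color = 5/143 + 45/286 = 5/26.
By Bayes, P(first=white | E) = 5/143 / 5/26 = 2/11 ≈ 0.1818.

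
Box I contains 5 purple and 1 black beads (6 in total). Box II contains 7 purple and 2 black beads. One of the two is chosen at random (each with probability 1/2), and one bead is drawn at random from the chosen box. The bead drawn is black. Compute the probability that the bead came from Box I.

P(black | Box I) = 1/6; P(black | Box II) = 2/9.
P(black) = 1/2·1/6 + 1/2·2/9 = 7/36.
By Bayes' rule, P(Box I | black) = 1/12 / 7/36 = 3/7 ≈ 0.4286.

3/7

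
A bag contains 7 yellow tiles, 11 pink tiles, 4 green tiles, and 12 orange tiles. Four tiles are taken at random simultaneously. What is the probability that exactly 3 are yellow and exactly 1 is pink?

Unordered draws without replacement: count favorable combinations over C(34,4).
Favorable = C(7,3) · C(11,1) · C(4,0) · C(12,0) = 385; total = C(34,4) = 46376.
P = 385/46376 = 35/4216 ≈ 0.0083.

35/4216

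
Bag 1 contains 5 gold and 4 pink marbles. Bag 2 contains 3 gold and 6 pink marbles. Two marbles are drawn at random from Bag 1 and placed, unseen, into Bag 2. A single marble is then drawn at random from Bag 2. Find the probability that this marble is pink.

62/99

Condition on how many of the transferred marbles are pink (from Bag 1: 4 pink of 9; then Bag 2 has 11 total).
  0 pink: C(4,0)C(5,2)/C(9,2) = 5/18; then P = 6/11
  1 pink: C(4,1)C(5,1)/C(9,2) = 5/9; then P = 7/11
  2 pink: C(4,2)C(5,0)/C(9,2) = 1/6; then P = 8/11
P(pink from Bag 2) = 62/99 ≈ 0.6263.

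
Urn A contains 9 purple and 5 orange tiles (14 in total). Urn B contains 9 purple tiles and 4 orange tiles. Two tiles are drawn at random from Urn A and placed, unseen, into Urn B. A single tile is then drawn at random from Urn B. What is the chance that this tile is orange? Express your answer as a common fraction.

11/35

Condition on how many of the transferred tiles are orange (from Urn A: 5 orange of 14; then Urn B has 15 total).
  0 orange: C(5,0)C(9,2)/C(14,2) = 36/91; then P = 4/15
  1 orange: C(5,1)C(9,1)/C(14,2) = 45/91; then P = 5/15
  2 orange: C(5,2)C(9,0)/C(14,2) = 10/91; then P = 6/15
P(orange from Urn B) = 11/35 ≈ 0.3143.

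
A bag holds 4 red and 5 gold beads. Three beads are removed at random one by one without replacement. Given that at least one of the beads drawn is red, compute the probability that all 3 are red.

P(all 3 red) = C(4,3)/C(9,3) = 1/21; P(at least one red) = 1 − C(5,3)/C(9,3) = 37/42.
Since 'all 3 red' ⊆ 'at least one red', P(all 3 | at least one) = 1/21 / 37/42 = 2/37 ≈ 0.0541.

2/37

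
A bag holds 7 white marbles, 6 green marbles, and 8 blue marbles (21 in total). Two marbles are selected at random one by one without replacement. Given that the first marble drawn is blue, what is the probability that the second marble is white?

After removing 1 blue, the bag has 7 white out of 20 remaining.
P(second is white | given) = 7/20 ≈ 0.3500.

7/20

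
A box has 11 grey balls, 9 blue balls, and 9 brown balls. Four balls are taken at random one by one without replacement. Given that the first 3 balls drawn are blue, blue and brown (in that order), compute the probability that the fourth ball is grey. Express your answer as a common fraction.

11/26

After removing 2 blue, 1 brown, the box has 11 grey out of 26 remaining.
P(fourth is grey | given) = 11/26 ≈ 0.4231.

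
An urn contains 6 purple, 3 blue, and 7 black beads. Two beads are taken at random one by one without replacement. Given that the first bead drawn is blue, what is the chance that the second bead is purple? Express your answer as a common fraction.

After removing 1 blue, the urn has 6 purple out of 15 remaining.
P(second is purple | given) = 6/15 = 2/5 ≈ 0.4000.

2/5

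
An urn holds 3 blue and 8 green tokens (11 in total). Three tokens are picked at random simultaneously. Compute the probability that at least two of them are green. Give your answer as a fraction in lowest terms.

Sum the hypergeometric tail for j = 2,…,3 green tokens.
Favorable = C(8,2)·C(3,1) + C(8,3)·C(3,0) = 140; total = C(11,3) = 165.
P = 140/165 = 28/33 ≈ 0.8485.

28/33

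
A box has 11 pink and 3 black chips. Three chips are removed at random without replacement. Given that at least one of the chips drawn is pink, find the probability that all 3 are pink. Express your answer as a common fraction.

5/11

P(all 3 pink) = C(11,3)/C(14,3) = 165/364; P(at least one pink) = 1 − C(3,3)/C(14,3) = 363/364.
Since 'all 3 pink' ⊆ 'at least one pink', P(all 3 | at least one) = 165/364 / 363/364 = 5/11 ≈ 0.4545.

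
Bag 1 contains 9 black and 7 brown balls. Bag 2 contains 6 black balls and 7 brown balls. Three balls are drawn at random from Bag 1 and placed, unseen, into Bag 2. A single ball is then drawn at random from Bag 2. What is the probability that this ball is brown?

Condition on how many of the transferred balls are brown (from Bag 1: 7 brown of 16; then Bag 2 has 16 total).
  0 brown: C(7,0)C(9,3)/C(16,3) = 3/20; then P = 7/16
  1 brown: C(7,1)C(9,2)/C(16,3) = 9/20; then P = 8/16
  2 brown: C(7,2)C(9,1)/C(16,3) = 27/80; then P = 9/16
  3 brown: C(7,3)C(9,0)/C(16,3) = 1/16; then P = 10/16
P(brown from Bag 2) = 133/256 ≈ 0.5195.

133/256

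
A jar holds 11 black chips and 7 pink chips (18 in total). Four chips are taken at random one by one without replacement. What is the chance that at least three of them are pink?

7/51

Sum the hypergeometric tail for j = 3,…,4 pink chips.
Favorable = C(7,3)·C(11,1) + C(7,4)·C(11,0) = 420; total = C(18,4) = 3060.
P = 420/3060 = 7/51 ≈ 0.1373.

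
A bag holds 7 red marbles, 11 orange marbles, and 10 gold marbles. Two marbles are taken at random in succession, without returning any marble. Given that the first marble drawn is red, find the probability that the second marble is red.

After removing 1 red, the bag has 6 red out of 27 remaining.
P(second is red | given) = 6/27 = 2/9 ≈ 0.2222.

2/9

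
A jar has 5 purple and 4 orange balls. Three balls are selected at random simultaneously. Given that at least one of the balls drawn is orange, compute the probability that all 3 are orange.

P(all 3 orange) = C(4,3)/C(9,3) = 1/21; P(at least one orange) = 1 − C(5,3)/C(9,3) = 37/42.
Since 'all 3 orange' ⊆ 'at least one orange', P(all 3 | at least one) = 1/21 / 37/42 = 2/37 ≈ 0.0541.

2/37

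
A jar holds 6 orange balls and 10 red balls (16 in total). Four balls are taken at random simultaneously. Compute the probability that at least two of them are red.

Sum the hypergeometric tail for j = 2,…,4 red balls.
Favorable = C(10,2)·C(6,2) + C(10,3)·C(6,1) + C(10,4)·C(6,0) = 1605; total = C(16,4) = 1820.
P = 1605/1820 = 321/364 ≈ 0.8819.

321/364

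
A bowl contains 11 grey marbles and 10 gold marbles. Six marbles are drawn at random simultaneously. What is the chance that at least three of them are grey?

Sum the hypergeometric tail for j = 3,…,6 grey marbles.
Favorable = C(11,3)·C(10,3) + C(11,4)·C(10,2) + C(11,5)·C(10,1) + C(11,6)·C(10,0) = 39732; total = C(21,6) = 54264.
P = 39732/54264 = 473/646 ≈ 0.7322.

473/646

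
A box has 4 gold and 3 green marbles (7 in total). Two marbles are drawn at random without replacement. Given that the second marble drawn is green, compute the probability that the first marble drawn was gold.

2/3

P(first=gold and the second marble drawn is green) = (4/7)·(3/6) = 2/7.
P(the second marble drawn is green) = Σ over first color = 2/7 + 1/7 = 3/7.
By Bayes, P(first=gold | the second marble drawn is green) = 2/7 / 3/7 = 2/3 ≈ 0.6667.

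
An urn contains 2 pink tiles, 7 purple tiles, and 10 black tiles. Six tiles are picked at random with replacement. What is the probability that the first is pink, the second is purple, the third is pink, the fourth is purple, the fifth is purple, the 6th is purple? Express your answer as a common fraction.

9604/47045881

Multiply the conditional probability of each draw in order, with replacement (the composition resets each draw).
P = (2/19) · (7/19) · (2/19) · (7/19) · (7/19) · (7/19) = 9604/47045881 ≈ 0.0002.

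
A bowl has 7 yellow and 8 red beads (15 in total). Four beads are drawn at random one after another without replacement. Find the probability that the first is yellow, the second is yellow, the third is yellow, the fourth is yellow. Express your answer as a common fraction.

Multiply the conditional probability of each draw in order, without replacement, so each draw removes one from its color and from the total.
P = (7/15) · (6/14) · (5/13) · (4/12) = 1/39 ≈ 0.0256.

1/39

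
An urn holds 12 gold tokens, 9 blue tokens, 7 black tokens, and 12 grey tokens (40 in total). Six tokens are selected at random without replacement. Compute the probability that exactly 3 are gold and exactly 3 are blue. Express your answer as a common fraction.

Unordered draws without replacement: count favorable combinations over C(40,6).
Favorable = C(12,3) · C(9,3) · C(7,0) · C(12,0) = 18480; total = C(40,6) = 3838380.
P = 18480/3838380 = 44/9139 ≈ 0.0048.

44/9139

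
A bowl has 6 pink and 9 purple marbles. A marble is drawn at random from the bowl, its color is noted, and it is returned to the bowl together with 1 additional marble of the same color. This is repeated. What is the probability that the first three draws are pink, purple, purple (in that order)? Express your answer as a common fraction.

Track the composition after each reinforcement of +1.
P = (6/15) · (9/16) · (10/17) = 9/68 ≈ 0.1324.

9/68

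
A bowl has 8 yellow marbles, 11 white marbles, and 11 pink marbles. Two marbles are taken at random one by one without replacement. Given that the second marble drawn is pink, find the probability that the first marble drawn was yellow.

P(first=yellow and the second marble drawn is pink) = (8/30)·(11/29) = 44/435.
P(the second marble drawn is pink) = Σ over first color = 44/435 + 121/870 + 11/87 = 11/30.
By Bayes, P(first=yellow | the second marble drawn is pink) = 44/435 / 11/30 = 8/29 ≈ 0.2759.

8/29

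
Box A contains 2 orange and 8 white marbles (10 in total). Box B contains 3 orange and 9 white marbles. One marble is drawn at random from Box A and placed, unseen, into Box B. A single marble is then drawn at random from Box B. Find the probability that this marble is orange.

Condition on how many of the transferred marbles are orange (from Box A: 2 orange of 10; then Box B has 13 total).
  0 orange: C(2,0)C(8,1)/C(10,1) = 4/5; then P = 3/13
  1 orange: C(2,1)C(8,0)/C(10,1) = 1/5; then P = 4/13
P(orange from Box B) = 16/65 ≈ 0.2462.

16/65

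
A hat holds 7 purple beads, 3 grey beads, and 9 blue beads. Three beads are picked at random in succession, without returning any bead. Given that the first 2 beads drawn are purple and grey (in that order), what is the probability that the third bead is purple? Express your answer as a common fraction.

6/17

After removing 1 purple, 1 grey, the hat has 6 purple out of 17 remaining.
P(third is purple | given) = 6/17 ≈ 0.3529.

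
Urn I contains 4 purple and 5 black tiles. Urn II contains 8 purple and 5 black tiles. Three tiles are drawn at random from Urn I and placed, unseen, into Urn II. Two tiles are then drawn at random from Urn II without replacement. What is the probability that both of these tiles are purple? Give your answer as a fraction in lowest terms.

Condition on how many of the transferred tiles are purple (from Urn I: 4 purple of 9; then Urn II has 16 total).
  0 purple: C(4,0)C(5,3)/C(9,3) = 5/42; then P = C(8,2)/C(16,2) = 7/30
  1 purple: C(4,1)C(5,2)/C(9,3) = 10/21; then P = C(9,2)/C(16,2) = 3/10
  2 purple: C(4,2)C(5,1)/C(9,3) = 5/14; then P = C(10,2)/C(16,2) = 3/8
  3 purple: C(4,3)C(5,0)/C(9,3) = 1/21; then P = C(11,2)/C(16,2) = 11/24
P(both purple) = 47/144 ≈ 0.3264.

47/144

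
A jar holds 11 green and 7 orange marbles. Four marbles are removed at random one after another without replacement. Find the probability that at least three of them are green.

33/68

Sum the hypergeometric tail for j = 3,…,4 green marbles.
Favorable = C(11,3)·C(7,1) + C(11,4)·C(7,0) = 1485; total = C(18,4) = 3060.
P = 1485/3060 = 33/68 ≈ 0.4853.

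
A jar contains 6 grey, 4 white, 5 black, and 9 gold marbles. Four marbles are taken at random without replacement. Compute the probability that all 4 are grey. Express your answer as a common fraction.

Unordered draws without replacement: count favorable combinations over C(24,4).
Favorable = C(6,4) · C(4,0) · C(5,0) · C(9,0) = 15; total = C(24,4) = 10626.
P = 15/10626 = 5/3542 ≈ 0.0014.

5/3542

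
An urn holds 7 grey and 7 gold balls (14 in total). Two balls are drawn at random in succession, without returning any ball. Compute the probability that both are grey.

Unordered draws without replacement: count favorable combinations over C(14,2).
Favorable = C(7,2) · C(7,0) = 21; total = C(14,2) = 91.
P = 21/91 = 3/13 ≈ 0.2308.

3/13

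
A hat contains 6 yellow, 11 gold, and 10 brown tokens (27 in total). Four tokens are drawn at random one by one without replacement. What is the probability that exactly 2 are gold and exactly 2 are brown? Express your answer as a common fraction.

11/78

Unordered draws without replacement: count favorable combinations over C(27,4).
Favorable = C(6,0) · C(11,2) · C(10,2) = 2475; total = C(27,4) = 17550.
P = 2475/17550 = 11/78 ≈ 0.1410.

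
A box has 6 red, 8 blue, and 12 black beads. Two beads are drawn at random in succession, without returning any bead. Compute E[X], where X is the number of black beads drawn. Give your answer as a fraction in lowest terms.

12/13

By linearity of expectation, E[X] = Σ P(draw i is black); by symmetry each draw (even without replacement) has P(black) = 12/26.
E[X] = 2 · 12/26 = 12/13 ≈ 0.9231.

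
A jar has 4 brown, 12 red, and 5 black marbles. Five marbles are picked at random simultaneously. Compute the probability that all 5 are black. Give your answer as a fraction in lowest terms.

1/20349

Unordered draws without replacement: count favorable combinations over C(21,5).
Favorable = C(4,0) · C(12,0) · C(5,5) = 1; total = C(21,5) = 20349.
P = 1/20349 = 1/20349 ≈ 0.0000.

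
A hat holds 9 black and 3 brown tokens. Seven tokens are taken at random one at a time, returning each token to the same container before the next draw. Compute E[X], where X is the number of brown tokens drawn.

7/4

By linearity of expectation, E[X] = Σ P(draw i is brown); each independent draw has P(brown) = 3/12.
E[X] = 7 · 3/12 = 7/4 ≈ 1.7500.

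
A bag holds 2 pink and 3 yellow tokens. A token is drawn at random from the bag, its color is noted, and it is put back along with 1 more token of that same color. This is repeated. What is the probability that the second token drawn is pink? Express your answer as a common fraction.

2/5

Condition on the first draw. If first is pink (prob 2/5), second-pink has prob (3)/(6); if not (prob 3/5), it has prob 2/(6).
P = (2/5)·(3/6) + (3/5)·(2/6) = 2/5 ≈ 0.4000.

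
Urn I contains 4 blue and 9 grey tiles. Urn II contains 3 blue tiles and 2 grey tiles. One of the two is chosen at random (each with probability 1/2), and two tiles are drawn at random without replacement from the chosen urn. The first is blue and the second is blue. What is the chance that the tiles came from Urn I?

10/49

P(E | Urn I) = 1/13; P(E | Urn II) = 3/10.
P(E) = 1/2·1/13 + 1/2·3/10 = 49/260.
By Bayes' rule, P(Urn I | E) = 1/26 / 49/260 = 10/49 ≈ 0.2041.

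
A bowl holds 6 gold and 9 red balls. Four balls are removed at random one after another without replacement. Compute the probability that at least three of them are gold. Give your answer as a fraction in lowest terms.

Sum the hypergeometric tail for j = 3,…,4 gold balls.
Favorable = C(6,3)·C(9,1) + C(6,4)·C(9,0) = 195; total = C(15,4) = 1365.
P = 195/1365 = 1/7 ≈ 0.1429.

1/7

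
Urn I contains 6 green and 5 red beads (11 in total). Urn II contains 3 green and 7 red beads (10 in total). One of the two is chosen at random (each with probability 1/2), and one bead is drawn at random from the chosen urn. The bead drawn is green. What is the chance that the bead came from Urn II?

11/31

P(green | Urn I) = 6/11; P(green | Urn II) = 3/10.
P(green) = 1/2·6/11 + 1/2·3/10 = 93/220.
By Bayes' rule, P(Urn II | green) = 3/20 / 93/220 = 11/31 ≈ 0.3548.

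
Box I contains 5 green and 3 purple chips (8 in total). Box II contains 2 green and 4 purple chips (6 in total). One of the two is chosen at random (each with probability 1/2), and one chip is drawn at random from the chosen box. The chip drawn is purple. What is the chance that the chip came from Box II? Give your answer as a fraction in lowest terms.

P(purple | Box I) = 3/8; P(purple | Box II) = 2/3.
P(purple) = 1/2·3/8 + 1/2·2/3 = 25/48.
By Bayes' rule, P(Box II | purple) = 1/3 / 25/48 = 16/25 ≈ 0.6400.

16/25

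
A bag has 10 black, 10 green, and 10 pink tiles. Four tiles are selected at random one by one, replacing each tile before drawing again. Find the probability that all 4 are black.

Multiply the conditional probability of each draw in order, with replacement (the composition resets each draw).
P = (10/30) · (10/30) · (10/30) · (10/30) = 1/81 ≈ 0.0123.

1/81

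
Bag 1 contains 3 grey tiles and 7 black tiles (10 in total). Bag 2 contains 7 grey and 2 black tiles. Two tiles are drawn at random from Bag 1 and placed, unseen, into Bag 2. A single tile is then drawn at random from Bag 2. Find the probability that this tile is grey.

Condition on how many of the transferred tiles are grey (from Bag 1: 3 grey of 10; then Bag 2 has 11 total).
  0 grey: C(3,0)C(7,2)/C(10,2) = 7/15; then P = 7/11
  1 grey: C(3,1)C(7,1)/C(10,2) = 7/15; then P = 8/11
  2 grey: C(3,2)C(7,0)/C(10,2) = 1/15; then P = 9/11
P(grey from Bag 2) = 38/55 ≈ 0.6909.

38/55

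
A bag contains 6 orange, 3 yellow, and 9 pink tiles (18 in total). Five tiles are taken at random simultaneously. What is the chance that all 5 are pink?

1/68

Unordered draws without replacement: count favorable combinations over C(18,5).
Favorable = C(6,0) · C(3,0) · C(9,5) = 126; total = C(18,5) = 8568.
P = 126/8568 = 1/68 ≈ 0.0147.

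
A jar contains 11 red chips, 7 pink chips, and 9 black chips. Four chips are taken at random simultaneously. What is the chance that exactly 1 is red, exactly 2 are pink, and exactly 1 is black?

Unordered draws without replacement: count favorable combinations over C(27,4).
Favorable = C(11,1) · C(7,2) · C(9,1) = 2079; total = C(27,4) = 17550.
P = 2079/17550 = 77/650 ≈ 0.1185.

77/650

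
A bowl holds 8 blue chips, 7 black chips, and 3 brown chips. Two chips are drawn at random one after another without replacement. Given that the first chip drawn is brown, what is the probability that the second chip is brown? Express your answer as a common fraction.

After removing 1 brown, the bowl has 2 brown out of 17 remaining.
P(second is brown | given) = 2/17 ≈ 0.1176.

2/17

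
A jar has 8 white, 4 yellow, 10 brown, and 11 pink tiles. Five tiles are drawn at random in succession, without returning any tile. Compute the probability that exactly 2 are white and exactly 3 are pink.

35/1798

Unordered draws without replacement: count favorable combinations over C(33,5).
Favorable = C(8,2) · C(4,0) · C(10,0) · C(11,3) = 4620; total = C(33,5) = 237336.
P = 4620/237336 = 35/1798 ≈ 0.0195.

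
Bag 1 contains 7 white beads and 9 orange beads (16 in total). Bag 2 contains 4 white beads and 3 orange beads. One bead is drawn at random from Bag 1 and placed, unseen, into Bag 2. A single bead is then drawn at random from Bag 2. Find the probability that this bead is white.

Condition on how many of the transferred beads are white (from Bag 1: 7 white of 16; then Bag 2 has 8 total).
  0 white: C(7,0)C(9,1)/C(16,1) = 9/16; then P = 4/8
  1 white: C(7,1)C(9,0)/C(16,1) = 7/16; then P = 5/8
P(white from Bag 2) = 71/128 ≈ 0.5547.

71/128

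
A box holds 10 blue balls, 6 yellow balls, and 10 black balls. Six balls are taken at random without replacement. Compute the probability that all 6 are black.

Unordered draws without replacement: count favorable combinations over C(26,6).
Favorable = C(10,0) · C(6,0) · C(10,6) = 210; total = C(26,6) = 230230.
P = 210/230230 = 3/3289 ≈ 0.0009.

3/3289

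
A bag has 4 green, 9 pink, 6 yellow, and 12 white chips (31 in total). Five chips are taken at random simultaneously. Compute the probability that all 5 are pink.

Unordered draws without replacement: count favorable combinations over C(31,5).
Favorable = C(4,0) · C(9,5) · C(6,0) · C(12,0) = 126; total = C(31,5) = 169911.
P = 126/169911 = 2/2697 ≈ 0.0007.

2/2697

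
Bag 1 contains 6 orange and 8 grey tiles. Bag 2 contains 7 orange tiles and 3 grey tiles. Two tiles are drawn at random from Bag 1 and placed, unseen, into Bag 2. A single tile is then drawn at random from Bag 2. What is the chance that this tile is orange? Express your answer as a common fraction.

55/84

Condition on how many of the transferred tiles are orange (from Bag 1: 6 orange of 14; then Bag 2 has 12 total).
  0 orange: C(6,0)C(8,2)/C(14,2) = 4/13; then P = 7/12
  1 orange: C(6,1)C(8,1)/C(14,2) = 48/91; then P = 8/12
  2 orange: C(6,2)C(8,0)/C(14,2) = 15/91; then P = 9/12
P(orange from Bag 2) = 55/84 ≈ 0.6548.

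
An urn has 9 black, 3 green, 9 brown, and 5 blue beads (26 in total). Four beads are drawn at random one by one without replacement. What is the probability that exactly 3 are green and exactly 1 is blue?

Unordered draws without replacement: count favorable combinations over C(26,4).
Favorable = C(9,0) · C(3,3) · C(9,0) · C(5,1) = 5; total = C(26,4) = 14950.
P = 5/14950 = 1/2990 ≈ 0.0003.

1/2990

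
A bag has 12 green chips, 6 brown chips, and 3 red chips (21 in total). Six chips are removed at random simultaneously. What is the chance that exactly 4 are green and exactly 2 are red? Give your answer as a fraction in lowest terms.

495/18088

Unordered draws without replacement: count favorable combinations over C(21,6).
Favorable = C(12,4) · C(6,0) · C(3,2) = 1485; total = C(21,6) = 54264.
P = 1485/54264 = 495/18088 ≈ 0.0274.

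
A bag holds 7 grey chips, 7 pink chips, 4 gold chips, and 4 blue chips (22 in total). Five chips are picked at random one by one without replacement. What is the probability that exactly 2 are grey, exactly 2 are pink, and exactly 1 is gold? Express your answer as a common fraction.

14/209

Unordered draws without replacement: count favorable combinations over C(22,5).
Favorable = C(7,2) · C(7,2) · C(4,1) · C(4,0) = 1764; total = C(22,5) = 26334.
P = 1764/26334 = 14/209 ≈ 0.0670.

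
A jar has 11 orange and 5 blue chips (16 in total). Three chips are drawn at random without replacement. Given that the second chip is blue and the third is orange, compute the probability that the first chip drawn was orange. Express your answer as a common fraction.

5/7

P(first=orange and the second chip is blue and the third is orange) = (11/16)·(5/15)·(10/14) = 55/336.
P(E) = Σ over first color = 55/336 + 11/168 = 11/48.
By Bayes, P(first=orange | E) = 55/336 / 11/48 = 5/7 ≈ 0.7143.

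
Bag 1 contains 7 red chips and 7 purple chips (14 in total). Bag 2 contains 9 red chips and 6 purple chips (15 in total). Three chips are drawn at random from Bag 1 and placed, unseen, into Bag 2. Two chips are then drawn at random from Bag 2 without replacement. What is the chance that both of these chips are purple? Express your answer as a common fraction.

107/663

Condition on how many of the transferred chips are purple (from Bag 1: 7 purple of 14; then Bag 2 has 18 total).
  0 purple: C(7,0)C(7,3)/C(14,3) = 5/52; then P = C(6,2)/C(18,2) = 5/51
  1 purple: C(7,1)C(7,2)/C(14,3) = 21/52; then P = C(7,2)/C(18,2) = 7/51
  2 purple: C(7,2)C(7,1)/C(14,3) = 21/52; then P = C(8,2)/C(18,2) = 28/153
  3 purple: C(7,3)C(7,0)/C(14,3) = 5/52; then P = C(9,2)/C(18,2) = 4/17
P(both purple) = 107/663 ≈ 0.1614.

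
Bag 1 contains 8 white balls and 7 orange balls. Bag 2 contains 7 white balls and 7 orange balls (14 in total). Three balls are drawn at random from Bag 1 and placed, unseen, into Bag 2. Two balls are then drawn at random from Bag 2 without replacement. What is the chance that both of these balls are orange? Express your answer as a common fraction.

Condition on how many of the transferred balls are orange (from Bag 1: 7 orange of 15; then Bag 2 has 17 total).
  0 orange: C(7,0)C(8,3)/C(15,3) = 8/65; then P = C(7,2)/C(17,2) = 21/136
  1 orange: C(7,1)C(8,2)/C(15,3) = 28/65; then P = C(8,2)/C(17,2) = 7/34
  2 orange: C(7,2)C(8,1)/C(15,3) = 24/65; then P = C(9,2)/C(17,2) = 9/34
  3 orange: C(7,3)C(8,0)/C(15,3) = 1/13; then P = C(10,2)/C(17,2) = 45/136
P(both orange) = 157/680 ≈ 0.2309.

157/680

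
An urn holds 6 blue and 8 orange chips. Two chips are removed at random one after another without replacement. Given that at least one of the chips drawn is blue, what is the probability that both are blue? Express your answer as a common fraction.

P(both blue) = C(6,2)/C(14,2) = 15/91; P(at least one blue) = 1 − C(8,2)/C(14,2) = 9/13.
Since 'both blue' ⊆ 'at least one blue', P(both | at least one) = 15/91 / 9/13 = 5/21 ≈ 0.2381.

5/21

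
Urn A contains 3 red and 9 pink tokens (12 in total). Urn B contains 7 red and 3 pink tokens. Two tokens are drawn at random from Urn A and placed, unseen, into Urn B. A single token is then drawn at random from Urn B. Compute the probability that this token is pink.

3/8

Condition on how many of the transferred tokens are pink (from Urn A: 9 pink of 12; then Urn B has 12 total).
  0 pink: C(9,0)C(3,2)/C(12,2) = 1/22; then P = 3/12
  1 pink: C(9,1)C(3,1)/C(12,2) = 9/22; then P = 4/12
  2 pink: C(9,2)C(3,0)/C(12,2) = 6/11; then P = 5/12
P(pink from Urn B) = 3/8 ≈ 0.3750.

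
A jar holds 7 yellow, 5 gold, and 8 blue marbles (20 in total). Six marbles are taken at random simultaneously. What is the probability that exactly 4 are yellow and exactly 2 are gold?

Unordered draws without replacement: count favorable combinations over C(20,6).
Favorable = C(7,4) · C(5,2) · C(8,0) = 350; total = C(20,6) = 38760.
P = 350/38760 = 35/3876 ≈ 0.0090.

35/3876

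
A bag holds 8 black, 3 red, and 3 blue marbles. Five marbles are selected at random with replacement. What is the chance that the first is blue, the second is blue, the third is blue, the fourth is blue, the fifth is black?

Multiply the conditional probability of each draw in order, with replacement (the composition resets each draw).
P = (3/14) · (3/14) · (3/14) · (3/14) · (8/14) = 81/67228 ≈ 0.0012.

81/67228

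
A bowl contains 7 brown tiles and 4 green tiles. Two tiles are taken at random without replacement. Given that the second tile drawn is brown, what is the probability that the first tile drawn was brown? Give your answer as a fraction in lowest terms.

3/5

P(first=brown and the second tile drawn is brown) = (7/11)·(6/10) = 21/55.
P(the second tile drawn is brown) = Σ over first color = 21/55 + 14/55 = 7/11.
By Bayes, P(first=brown | the second tile drawn is brown) = 21/55 / 7/11 = 3/5 ≈ 0.6000.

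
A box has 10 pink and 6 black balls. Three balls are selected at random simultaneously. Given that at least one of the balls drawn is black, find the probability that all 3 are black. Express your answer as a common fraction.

P(all 3 black) = C(6,3)/C(16,3) = 1/28; P(at least one black) = 1 − C(10,3)/C(16,3) = 11/14.
Since 'all 3 black' ⊆ 'at least one black', P(all 3 | at least one) = 1/28 / 11/14 = 1/22 ≈ 0.0455.

1/22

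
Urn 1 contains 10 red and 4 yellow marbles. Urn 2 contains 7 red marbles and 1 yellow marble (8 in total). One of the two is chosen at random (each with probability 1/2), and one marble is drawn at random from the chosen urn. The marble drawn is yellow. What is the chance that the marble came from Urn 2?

7/23

P(yellow | Urn 1) = 2/7; P(yellow | Urn 2) = 1/8.
P(yellow) = 1/2·2/7 + 1/2·1/8 = 23/112.
By Bayes' rule, P(Urn 2 | yellow) = 1/16 / 23/112 = 7/23 ≈ 0.3043.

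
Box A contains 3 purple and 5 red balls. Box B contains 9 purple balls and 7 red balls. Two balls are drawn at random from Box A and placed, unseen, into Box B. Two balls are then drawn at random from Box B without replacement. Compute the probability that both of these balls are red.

281/1428

Condition on how many of the transferred balls are red (from Box A: 5 red of 8; then Box B has 18 total).
  0 red: C(5,0)C(3,2)/C(8,2) = 3/28; then P = C(7,2)/C(18,2) = 7/51
  1 red: C(5,1)C(3,1)/C(8,2) = 15/28; then P = C(8,2)/C(18,2) = 28/153
  2 red: C(5,2)C(3,0)/C(8,2) = 5/14; then P = C(9,2)/C(18,2) = 4/17
P(both red) = 281/1428 ≈ 0.1968.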